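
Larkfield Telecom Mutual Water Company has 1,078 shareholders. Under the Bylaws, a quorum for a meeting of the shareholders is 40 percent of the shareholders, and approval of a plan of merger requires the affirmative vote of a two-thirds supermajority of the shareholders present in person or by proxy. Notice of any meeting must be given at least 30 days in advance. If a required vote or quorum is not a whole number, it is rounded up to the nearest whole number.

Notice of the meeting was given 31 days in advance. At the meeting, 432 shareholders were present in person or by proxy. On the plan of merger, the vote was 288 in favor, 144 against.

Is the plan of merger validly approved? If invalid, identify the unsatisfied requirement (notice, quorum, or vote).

Notice: 31 days given; 30 required. Satisfied.
Quorum: 40% of 1,078 = 431.20, rounded up to 432; 432 present. Satisfied.
Vote: requires two-thirds of those present (432); 2/3 of 432 = 288, so 288 needed; 288 in favor. Satisfied.

Valid — all requirements satisfied.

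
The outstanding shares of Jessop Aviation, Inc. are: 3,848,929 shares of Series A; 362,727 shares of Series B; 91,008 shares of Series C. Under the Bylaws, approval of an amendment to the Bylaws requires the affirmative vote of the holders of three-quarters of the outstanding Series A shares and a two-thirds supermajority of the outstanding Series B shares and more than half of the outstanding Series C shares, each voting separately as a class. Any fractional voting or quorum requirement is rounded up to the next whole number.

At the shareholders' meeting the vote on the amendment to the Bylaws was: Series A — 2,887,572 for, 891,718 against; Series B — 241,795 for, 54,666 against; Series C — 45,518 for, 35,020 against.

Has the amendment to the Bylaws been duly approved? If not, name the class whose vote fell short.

Not approved — the Series B shares did not give the required vote.

Series A: 3/4 of 3848929 = 2886696.75, rounded up to 2886697; 2,886,697 required, 2,887,572 in favor — approved.
Series B: 2/3 of 362727 = 241818; 241,818 required, 241,795 in favor — not approved.
Series C: a majority of 91008 is 45505; 45,505 required, 45,518 in favor — approved.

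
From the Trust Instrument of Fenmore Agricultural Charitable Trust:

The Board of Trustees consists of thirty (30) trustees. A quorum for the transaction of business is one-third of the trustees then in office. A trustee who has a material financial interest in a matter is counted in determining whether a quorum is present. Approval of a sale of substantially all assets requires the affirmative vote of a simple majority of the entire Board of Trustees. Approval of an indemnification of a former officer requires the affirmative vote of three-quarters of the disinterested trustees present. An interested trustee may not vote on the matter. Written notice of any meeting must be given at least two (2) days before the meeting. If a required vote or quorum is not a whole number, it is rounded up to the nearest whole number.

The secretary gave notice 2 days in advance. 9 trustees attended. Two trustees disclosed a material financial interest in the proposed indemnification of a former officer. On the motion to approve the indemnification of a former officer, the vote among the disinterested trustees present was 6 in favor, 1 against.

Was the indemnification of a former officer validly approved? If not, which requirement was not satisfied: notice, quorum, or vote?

Invalid — quorum requirement not satisfied.

Notice: 2 days given; 2 required (2 ≥ 2). Satisfied.
Quorum: 9 present (interested trustees count toward quorum); quorum is 10. Not satisfied.
Vote: the indemnification of a former officer requires three-fourths of the disinterested trustees present (9 − 2 = 7). 3/4 of 7 = 5.25, rounded up to 6, so 6 affirmative votes are needed; 6 voted in favor. Satisfied. (Moot — without a quorum no business can be validly transacted.)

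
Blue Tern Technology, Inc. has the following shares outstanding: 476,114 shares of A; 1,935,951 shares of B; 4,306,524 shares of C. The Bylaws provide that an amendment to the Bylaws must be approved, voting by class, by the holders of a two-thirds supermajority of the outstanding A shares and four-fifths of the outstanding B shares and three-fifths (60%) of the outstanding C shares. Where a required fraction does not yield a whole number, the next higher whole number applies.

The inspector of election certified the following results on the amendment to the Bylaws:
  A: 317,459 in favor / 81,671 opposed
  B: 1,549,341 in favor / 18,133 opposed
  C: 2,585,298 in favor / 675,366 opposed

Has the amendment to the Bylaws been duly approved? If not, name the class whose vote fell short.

Approved — every class gave the required vote.

A: 2/3 of 476114 = 317409.33, rounded up to 317410; 317,410 required, 317,459 in favor — approved.
B: 4/5 of 1935951 = 1548760.80, rounded up to 1548761; 1,548,761 required, 1,549,341 in favor — approved.
C: 3/5 of 4306524 = 2583914.40, rounded up to 2583915; 2,583,915 required, 2,585,298 in favor — approved.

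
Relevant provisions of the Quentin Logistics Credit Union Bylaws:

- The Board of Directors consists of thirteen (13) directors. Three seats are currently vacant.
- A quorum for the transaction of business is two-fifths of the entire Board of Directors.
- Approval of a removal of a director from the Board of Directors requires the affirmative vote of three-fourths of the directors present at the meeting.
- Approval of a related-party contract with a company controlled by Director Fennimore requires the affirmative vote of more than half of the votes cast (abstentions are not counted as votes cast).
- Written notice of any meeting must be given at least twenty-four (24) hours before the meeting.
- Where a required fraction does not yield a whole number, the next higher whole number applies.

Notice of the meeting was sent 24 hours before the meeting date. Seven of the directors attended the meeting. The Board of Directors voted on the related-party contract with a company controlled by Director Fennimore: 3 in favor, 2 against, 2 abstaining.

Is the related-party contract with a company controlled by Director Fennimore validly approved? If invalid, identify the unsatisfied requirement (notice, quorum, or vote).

Notice: 24 hours given; 24 required (24 ≥ 24). Satisfied.
Quorum: 7 present; quorum is 6. Satisfied.
Vote: the related-party contract with a company controlled by Director Fennimore requires a majority of the votes cast (7 present − 2 abstaining = 5). A majority of 5 is 3, so 3 affirmative votes are needed; 3 voted in favor. Satisfied.

Valid — all requirements satisfied.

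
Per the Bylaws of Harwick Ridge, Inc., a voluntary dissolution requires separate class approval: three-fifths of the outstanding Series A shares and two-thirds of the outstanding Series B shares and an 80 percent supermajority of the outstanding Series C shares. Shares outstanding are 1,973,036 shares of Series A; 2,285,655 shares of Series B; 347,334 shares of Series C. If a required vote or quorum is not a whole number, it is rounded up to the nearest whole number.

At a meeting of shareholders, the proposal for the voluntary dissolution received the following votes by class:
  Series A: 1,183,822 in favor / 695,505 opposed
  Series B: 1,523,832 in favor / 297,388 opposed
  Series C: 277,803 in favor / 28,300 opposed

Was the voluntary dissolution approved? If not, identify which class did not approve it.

Series A: 3/5 of 1973036 = 1183821.60, rounded up to 1183822; 1,183,822 required, 1,183,822 in favor — approved.
Series B: 2/3 of 2285655 = 1523770; 1,523,770 required, 1,523,832 in favor — approved.
Series C: 4/5 of 347334 = 277867.20, rounded up to 277868; 277,868 required, 277,803 in favor — not approved.

Not approved — the Series C shares did not give the required vote.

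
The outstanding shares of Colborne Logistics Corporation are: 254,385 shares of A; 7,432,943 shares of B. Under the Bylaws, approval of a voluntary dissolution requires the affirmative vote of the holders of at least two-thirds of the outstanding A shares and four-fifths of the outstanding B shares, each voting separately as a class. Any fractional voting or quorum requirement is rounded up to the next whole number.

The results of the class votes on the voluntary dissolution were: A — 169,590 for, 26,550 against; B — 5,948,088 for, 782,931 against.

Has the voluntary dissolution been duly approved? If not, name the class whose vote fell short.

Approved — every class gave the required vote.

A: 2/3 of 254385 = 169590; 169,590 required, 169,590 in favor — approved.
B: 4/5 of 7432943 = 5946354.40, rounded up to 5946355; 5,946,355 required, 5,948,088 in favor — approved.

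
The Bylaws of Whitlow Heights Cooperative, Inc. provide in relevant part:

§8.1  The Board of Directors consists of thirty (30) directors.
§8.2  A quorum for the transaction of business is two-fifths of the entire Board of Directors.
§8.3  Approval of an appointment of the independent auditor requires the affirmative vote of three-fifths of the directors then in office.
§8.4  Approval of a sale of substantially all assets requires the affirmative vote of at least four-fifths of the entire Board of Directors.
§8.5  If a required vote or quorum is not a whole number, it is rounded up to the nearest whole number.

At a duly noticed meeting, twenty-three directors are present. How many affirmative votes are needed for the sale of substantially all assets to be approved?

The sale of substantially all assets requires four-fifths of the entire Board of Directors (30).
4/5 of 30 = 24.
(Only 23 can vote, so the sale of substantially all assets cannot pass at this meeting, but the required vote is still 24.)

24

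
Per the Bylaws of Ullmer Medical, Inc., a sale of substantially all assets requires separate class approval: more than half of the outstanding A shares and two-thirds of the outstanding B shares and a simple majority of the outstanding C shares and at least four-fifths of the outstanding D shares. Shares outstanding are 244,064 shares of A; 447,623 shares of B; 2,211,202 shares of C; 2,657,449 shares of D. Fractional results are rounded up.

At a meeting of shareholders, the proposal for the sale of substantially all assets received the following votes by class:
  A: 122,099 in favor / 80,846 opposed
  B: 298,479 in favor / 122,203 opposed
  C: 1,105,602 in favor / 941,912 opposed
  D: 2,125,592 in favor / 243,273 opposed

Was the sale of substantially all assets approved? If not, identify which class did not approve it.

Not approved — the D shares did not give the required vote.

A: a majority of 244064 is 122033; 122,033 required, 122,099 in favor — approved.
B: 2/3 of 447623 = 298415.33, rounded up to 298416; 298,416 required, 298,479 in favor — approved.
C: a majority of 2211202 is 1105602; 1,105,602 required, 1,105,602 in favor — approved.
D: 4/5 of 2657449 = 2125959.20, rounded up to 2125960; 2,125,960 required, 2,125,592 in favor — not approved.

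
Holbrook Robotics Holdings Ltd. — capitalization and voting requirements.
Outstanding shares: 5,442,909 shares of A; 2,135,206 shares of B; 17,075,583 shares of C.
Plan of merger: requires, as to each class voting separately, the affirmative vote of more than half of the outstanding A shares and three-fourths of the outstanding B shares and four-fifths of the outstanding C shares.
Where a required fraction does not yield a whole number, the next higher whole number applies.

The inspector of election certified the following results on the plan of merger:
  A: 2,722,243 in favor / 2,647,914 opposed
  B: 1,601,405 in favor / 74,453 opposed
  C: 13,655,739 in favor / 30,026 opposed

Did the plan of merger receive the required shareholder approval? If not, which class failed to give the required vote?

A: a majority of 5442909 is 2721455; 2,721,455 required, 2,722,243 in favor — approved.
B: 3/4 of 2135206 = 1601404.50, rounded up to 1601405; 1,601,405 required, 1,601,405 in favor — approved.
C: 4/5 of 17075583 = 13660466.40, rounded up to 13660467; 13,660,467 required, 13,655,739 in favor — not approved.

Not approved — the C shares did not give the required vote.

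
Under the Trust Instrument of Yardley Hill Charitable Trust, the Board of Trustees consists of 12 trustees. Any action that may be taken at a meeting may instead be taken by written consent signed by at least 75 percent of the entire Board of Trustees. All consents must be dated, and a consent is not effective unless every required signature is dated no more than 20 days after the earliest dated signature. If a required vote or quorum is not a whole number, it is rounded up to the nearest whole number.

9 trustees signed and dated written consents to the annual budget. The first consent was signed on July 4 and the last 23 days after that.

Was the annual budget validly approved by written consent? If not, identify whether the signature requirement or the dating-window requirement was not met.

Not effective — dating-window requirement not satisfied.

Signatures required: at least 75 percent of 12 — 3/4 of 12 = 9, so 9 needed; 9 signed. Sufficient.
Dating window: the latest signature is 23 days after the earliest; the limit is 20 days. Outside the window.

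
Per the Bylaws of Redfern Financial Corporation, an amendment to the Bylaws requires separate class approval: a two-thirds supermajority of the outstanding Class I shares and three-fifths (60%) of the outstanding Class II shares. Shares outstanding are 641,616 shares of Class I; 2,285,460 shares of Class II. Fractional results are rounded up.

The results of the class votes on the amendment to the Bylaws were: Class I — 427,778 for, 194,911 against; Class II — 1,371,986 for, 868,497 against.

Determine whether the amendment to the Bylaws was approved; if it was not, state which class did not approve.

Approved — every class gave the required vote.

Class I: 2/3 of 641616 = 427744; 427,744 required, 427,778 in favor — approved.
Class II: 3/5 of 2285460 = 1371276; 1,371,276 required, 1,371,986 in favor — approved.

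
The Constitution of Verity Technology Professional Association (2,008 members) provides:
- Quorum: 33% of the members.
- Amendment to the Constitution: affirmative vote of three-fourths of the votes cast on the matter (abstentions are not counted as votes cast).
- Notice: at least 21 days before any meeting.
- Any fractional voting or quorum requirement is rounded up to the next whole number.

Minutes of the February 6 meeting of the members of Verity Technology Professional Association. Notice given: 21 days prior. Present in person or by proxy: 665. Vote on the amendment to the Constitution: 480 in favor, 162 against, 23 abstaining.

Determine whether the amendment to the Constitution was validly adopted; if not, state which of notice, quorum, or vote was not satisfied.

Invalid — vote requirement not satisfied.

Notice: 21 days given; 21 required. Satisfied.
Quorum: 33% of 2,008 = 662.64, rounded up to 663; 665 present. Satisfied.
Vote: requires three-fourths of the votes cast (665 − 23 abstaining = 642); 3/4 of 642 = 481.50, rounded up to 482, so 482 needed; 480 in favor. Not satisfied.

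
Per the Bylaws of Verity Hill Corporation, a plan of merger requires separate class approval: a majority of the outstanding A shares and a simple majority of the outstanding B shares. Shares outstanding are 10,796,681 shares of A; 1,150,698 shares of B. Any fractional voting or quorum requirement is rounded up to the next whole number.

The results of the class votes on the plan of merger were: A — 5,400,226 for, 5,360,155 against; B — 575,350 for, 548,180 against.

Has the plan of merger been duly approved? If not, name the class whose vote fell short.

A: a majority of 10796681 is 5398341; 5,398,341 required, 5,400,226 in favor — approved.
B: a majority of 1150698 is 575350; 575,350 required, 575,350 in favor — approved.

Approved — every class gave the required vote.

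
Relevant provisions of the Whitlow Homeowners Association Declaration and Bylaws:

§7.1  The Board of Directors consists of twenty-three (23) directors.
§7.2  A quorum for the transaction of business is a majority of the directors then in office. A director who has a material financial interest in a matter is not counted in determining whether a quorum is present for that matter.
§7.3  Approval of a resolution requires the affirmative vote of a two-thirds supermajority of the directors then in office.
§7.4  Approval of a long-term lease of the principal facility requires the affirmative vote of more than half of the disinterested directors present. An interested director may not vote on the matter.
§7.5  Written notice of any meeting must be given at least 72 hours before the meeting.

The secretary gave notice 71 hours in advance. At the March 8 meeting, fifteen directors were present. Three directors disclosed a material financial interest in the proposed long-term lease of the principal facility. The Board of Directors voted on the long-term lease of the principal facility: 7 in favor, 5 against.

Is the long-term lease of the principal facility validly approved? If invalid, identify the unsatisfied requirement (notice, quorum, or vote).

Invalid — notice requirement not satisfied.

Notice: 71 hours given; 72 required (71 < 72). Not satisfied.
Quorum: 15 present, but the 3 interested directors do not count, leaving 12. Quorum is 12. Satisfied.
Vote: the long-term lease of the principal facility requires a majority of the disinterested directors present (15 − 3 = 12). A majority of 12 is 7, so 7 affirmative votes are needed; 7 voted in favor. Satisfied.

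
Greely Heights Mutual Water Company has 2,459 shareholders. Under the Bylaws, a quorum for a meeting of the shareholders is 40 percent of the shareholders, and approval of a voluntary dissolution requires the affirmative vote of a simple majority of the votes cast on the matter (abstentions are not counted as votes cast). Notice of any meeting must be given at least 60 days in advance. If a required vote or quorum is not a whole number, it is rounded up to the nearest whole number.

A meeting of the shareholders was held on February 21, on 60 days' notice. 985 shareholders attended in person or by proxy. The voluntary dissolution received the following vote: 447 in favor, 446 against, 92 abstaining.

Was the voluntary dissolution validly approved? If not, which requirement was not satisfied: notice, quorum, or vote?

Valid — all requirements satisfied.

Notice: 60 days given; 60 required. Satisfied.
Quorum: 40% of 2,459 = 983.60, rounded up to 984; 985 present. Satisfied.
Vote: requires a majority of the votes cast (985 − 92 abstaining = 893); a majority of 893 is 447, so 447 needed; 447 in favor. Satisfied.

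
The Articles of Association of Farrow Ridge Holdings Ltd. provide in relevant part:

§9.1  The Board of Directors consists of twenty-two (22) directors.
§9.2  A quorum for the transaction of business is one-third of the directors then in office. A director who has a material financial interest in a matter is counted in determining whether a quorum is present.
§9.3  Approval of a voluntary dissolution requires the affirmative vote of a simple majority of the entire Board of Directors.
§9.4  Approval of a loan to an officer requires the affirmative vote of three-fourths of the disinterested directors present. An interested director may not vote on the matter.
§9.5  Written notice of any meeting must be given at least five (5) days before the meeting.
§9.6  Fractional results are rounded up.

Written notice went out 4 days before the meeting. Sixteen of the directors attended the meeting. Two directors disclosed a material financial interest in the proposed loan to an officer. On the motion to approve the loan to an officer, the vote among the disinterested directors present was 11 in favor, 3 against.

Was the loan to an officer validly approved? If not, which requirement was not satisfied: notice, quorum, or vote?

Invalid — notice requirement not satisfied.

Notice: 4 days given; 5 required (4 < 5). Not satisfied.
Quorum: 16 present (interested directors count toward quorum); quorum is 8. Satisfied.
Vote: the loan to an officer requires three-fourths of the disinterested directors present (16 − 2 = 14). 3/4 of 14 = 10.50, rounded up to 11, so 11 affirmative votes are needed; 11 voted in favor. Satisfied.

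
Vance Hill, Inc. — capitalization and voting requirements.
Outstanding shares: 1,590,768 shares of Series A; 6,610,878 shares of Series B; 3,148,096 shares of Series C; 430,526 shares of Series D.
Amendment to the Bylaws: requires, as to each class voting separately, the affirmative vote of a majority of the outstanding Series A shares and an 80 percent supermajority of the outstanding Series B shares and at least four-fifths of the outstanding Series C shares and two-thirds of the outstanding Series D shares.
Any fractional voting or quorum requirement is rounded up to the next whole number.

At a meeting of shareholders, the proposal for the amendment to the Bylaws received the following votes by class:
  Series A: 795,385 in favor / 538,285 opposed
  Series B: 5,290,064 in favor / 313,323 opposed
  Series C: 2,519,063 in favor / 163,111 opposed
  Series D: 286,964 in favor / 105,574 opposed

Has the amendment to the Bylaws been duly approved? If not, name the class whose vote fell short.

Series A: a majority of 1590768 is 795385; 795,385 required, 795,385 in favor — approved.
Series B: 4/5 of 6610878 = 5288702.40, rounded up to 5288703; 5,288,703 required, 5,290,064 in favor — approved.
Series C: 4/5 of 3148096 = 2518476.80, rounded up to 2518477; 2,518,477 required, 2,519,063 in favor — approved.
Series D: 2/3 of 430526 = 287017.33, rounded up to 287018; 287,018 required, 286,964 in favor — not approved.

Not approved — the Series D shares did not give the required vote.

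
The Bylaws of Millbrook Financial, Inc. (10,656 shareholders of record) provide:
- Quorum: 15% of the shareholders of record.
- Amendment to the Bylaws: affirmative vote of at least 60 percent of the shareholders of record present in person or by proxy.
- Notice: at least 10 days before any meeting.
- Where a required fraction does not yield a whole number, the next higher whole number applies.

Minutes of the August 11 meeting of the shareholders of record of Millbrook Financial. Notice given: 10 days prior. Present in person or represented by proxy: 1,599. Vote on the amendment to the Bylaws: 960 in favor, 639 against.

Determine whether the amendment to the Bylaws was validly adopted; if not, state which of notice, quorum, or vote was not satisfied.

Notice: 10 days given; 10 required. Satisfied.
Quorum: 15% of 10,656 = 1,598.40, rounded up to 1,599; 1,599 present. Satisfied.
Vote: requires three-fifths of those present (1,599); 3/5 of 1599 = 959.40, rounded up to 960, so 960 needed; 960 in favor. Satisfied.

Valid — all requirements satisfied.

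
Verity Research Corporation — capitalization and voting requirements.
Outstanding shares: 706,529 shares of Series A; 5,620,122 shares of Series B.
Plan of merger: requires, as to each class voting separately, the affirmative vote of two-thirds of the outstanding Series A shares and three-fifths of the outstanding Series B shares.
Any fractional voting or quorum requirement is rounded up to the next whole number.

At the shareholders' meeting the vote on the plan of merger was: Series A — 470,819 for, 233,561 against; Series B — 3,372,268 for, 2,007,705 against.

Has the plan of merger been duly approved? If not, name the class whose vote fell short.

Series A: 2/3 of 706529 = 471019.33, rounded up to 471020; 471,020 required, 470,819 in favor — not approved.
Series B: 3/5 of 5620122 = 3372073.20, rounded up to 3372074; 3,372,074 required, 3,372,268 in favor — approved.

Not approved — the Series A shares did not give the required vote.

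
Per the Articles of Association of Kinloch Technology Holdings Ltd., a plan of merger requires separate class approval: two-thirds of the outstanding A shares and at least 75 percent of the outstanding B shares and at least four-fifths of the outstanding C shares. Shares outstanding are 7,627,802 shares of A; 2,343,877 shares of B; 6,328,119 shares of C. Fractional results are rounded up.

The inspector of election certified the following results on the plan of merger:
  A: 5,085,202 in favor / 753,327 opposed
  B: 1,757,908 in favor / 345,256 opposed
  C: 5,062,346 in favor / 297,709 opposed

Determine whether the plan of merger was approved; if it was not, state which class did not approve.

Not approved — the C shares did not give the required vote.

A: 2/3 of 7627802 = 5085201.33, rounded up to 5085202; 5,085,202 required, 5,085,202 in favor — approved.
B: 3/4 of 2343877 = 1757907.75, rounded up to 1757908; 1,757,908 required, 1,757,908 in favor — approved.
C: 4/5 of 6328119 = 5062495.20, rounded up to 5062496; 5,062,496 required, 5,062,346 in favor — not approved.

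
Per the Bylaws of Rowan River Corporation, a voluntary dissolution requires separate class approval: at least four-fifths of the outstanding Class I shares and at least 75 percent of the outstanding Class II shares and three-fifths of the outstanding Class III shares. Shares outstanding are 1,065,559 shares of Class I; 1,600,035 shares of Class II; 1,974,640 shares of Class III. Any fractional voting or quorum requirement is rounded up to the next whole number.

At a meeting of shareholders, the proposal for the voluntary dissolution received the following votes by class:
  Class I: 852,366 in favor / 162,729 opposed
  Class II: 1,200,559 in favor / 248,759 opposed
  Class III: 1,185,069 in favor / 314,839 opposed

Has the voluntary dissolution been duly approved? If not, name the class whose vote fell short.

Not approved — the Class I shares did not give the required vote.

Class I: 4/5 of 1065559 = 852447.20, rounded up to 852448; 852,448 required, 852,366 in favor — not approved.
Class II: 3/4 of 1600035 = 1200026.25, rounded up to 1200027; 1,200,027 required, 1,200,559 in favor — approved.
Class III: 3/5 of 1974640 = 1184784; 1,184,784 required, 1,185,069 in favor — approved.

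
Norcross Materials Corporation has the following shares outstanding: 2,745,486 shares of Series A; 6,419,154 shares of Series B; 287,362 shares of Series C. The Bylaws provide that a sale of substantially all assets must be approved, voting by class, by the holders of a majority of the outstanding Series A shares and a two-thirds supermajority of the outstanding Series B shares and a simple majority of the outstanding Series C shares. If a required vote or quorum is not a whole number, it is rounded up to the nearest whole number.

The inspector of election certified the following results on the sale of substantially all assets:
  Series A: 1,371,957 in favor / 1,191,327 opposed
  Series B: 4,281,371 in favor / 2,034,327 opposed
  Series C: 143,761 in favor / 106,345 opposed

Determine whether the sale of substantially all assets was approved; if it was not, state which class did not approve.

Not approved — the Series A shares did not give the required vote.

Series A: a majority of 2745486 is 1372744; 1,372,744 required, 1,371,957 in favor — not approved.
Series B: 2/3 of 6419154 = 4279436; 4,279,436 required, 4,281,371 in favor — approved.
Series C: a majority of 287362 is 143682; 143,682 required, 143,761 in favor — approved.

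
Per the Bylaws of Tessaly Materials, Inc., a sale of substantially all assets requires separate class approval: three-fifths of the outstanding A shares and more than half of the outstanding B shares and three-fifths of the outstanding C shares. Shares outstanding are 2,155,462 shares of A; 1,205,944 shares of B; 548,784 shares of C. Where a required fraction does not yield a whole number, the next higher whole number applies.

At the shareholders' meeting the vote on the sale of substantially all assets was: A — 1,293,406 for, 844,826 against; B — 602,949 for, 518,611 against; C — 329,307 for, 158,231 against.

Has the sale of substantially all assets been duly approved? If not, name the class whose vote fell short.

A: 3/5 of 2155462 = 1293277.20, rounded up to 1293278; 1,293,278 required, 1,293,406 in favor — approved.
B: a majority of 1205944 is 602973; 602,973 required, 602,949 in favor — not approved.
C: 3/5 of 548784 = 329270.40, rounded up to 329271; 329,271 required, 329,307 in favor — approved.

Not approved — the B shares did not give the required vote.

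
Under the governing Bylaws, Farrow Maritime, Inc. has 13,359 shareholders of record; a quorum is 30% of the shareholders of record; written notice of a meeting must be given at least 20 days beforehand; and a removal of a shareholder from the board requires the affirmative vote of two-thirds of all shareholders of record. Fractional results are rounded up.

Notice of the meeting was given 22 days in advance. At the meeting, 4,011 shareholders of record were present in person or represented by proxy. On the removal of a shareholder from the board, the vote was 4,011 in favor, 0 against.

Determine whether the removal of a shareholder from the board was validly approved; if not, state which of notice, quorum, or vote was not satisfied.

Notice: 22 days given; 20 required. Satisfied.
Quorum: 30% of 13,359 = 4,007.70, rounded up to 4,008; 4,011 present. Satisfied.
Vote: requires two-thirds of all shareholders of record (13,359); 2/3 of 13359 = 8906, so 8,906 needed; 4,011 in favor. Not satisfied.

Invalid — vote requirement not satisfied.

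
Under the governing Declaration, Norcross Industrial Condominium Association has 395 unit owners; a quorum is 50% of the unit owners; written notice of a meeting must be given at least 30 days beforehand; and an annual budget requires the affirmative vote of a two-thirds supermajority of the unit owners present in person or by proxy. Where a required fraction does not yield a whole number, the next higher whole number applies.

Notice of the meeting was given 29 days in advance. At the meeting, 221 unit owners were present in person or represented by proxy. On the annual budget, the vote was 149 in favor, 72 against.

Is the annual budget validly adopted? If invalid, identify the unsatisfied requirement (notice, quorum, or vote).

Invalid — notice requirement not satisfied.

Notice: 29 days given; 30 required. Not satisfied.
Quorum: 50% of 395 = 197.50, rounded up to 198; 221 present. Satisfied.
Vote: requires two-thirds of those present (221); 2/3 of 221 = 147.33, rounded up to 148, so 148 needed; 149 in favor. Satisfied.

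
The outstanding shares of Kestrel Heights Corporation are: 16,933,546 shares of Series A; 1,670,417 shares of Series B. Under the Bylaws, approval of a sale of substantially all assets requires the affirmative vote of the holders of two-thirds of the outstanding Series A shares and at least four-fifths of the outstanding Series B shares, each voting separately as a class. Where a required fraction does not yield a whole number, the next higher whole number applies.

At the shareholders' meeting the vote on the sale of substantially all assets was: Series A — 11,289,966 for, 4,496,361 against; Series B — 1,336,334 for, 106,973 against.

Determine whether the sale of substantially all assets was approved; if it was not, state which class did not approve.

Approved — every class gave the required vote.

Series A: 2/3 of 16933546 = 11289030.67, rounded up to 11289031; 11,289,031 required, 11,289,966 in favor — approved.
Series B: 4/5 of 1670417 = 1336333.60, rounded up to 1336334; 1,336,334 required, 1,336,334 in favor — approved.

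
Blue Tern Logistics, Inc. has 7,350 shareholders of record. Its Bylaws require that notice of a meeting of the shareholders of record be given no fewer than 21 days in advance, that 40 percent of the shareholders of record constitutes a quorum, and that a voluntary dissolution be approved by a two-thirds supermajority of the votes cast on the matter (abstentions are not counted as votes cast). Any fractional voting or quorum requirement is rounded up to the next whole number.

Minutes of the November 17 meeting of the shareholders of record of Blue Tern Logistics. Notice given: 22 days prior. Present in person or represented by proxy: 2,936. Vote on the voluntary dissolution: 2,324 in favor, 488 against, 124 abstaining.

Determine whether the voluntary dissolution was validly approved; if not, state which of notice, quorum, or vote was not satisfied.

Notice: 22 days given; 21 required. Satisfied.
Quorum: 40% of 7,350 = 2,940; 2,936 present. Not satisfied.
Vote: requires two-thirds of the votes cast (2,936 − 124 abstaining = 2,812); 2/3 of 2812 = 1874.67, rounded up to 1875, so 1,875 needed; 2,324 in favor. Satisfied.

Invalid — quorum requirement not satisfied.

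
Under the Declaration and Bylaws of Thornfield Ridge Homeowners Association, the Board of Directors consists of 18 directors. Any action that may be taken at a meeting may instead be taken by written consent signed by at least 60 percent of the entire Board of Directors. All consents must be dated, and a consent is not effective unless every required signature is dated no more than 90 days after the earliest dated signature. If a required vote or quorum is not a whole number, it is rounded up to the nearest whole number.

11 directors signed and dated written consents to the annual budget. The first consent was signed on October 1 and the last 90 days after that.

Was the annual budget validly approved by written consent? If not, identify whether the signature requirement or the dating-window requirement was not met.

Signatures required: at least 60 percent of 18 — 3/5 of 18 = 10.80, rounded up to 11, so 11 needed; 11 signed. Sufficient.
Dating window: the latest signature is 90 days after the earliest; the limit is 90 days. Within the window.

Effective — both the signature and dating-window requirements are satisfied.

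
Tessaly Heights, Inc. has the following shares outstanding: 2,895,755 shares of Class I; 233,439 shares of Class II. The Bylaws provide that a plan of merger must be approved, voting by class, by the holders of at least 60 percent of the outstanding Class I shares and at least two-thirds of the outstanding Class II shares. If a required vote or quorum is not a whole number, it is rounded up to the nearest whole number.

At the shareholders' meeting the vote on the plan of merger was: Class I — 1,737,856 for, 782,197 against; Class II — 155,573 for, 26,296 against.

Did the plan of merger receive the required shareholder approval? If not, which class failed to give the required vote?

Not approved — the Class II shares did not give the required vote.

Class I: 3/5 of 2895755 = 1737453; 1,737,453 required, 1,737,856 in favor — approved.
Class II: 2/3 of 233439 = 155626; 155,626 required, 155,573 in favor — not approved.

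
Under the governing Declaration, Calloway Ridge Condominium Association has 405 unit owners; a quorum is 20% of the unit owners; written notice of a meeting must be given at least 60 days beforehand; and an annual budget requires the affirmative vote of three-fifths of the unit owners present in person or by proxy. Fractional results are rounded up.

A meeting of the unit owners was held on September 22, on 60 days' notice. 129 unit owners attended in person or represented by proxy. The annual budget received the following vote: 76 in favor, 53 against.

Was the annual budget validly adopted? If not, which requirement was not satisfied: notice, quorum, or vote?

Invalid — vote requirement not satisfied.

Notice: 60 days given; 60 required. Satisfied.
Quorum: 20% of 405 = 81; 129 present. Satisfied.
Vote: requires three-fifths of those present (129); 3/5 of 129 = 77.40, rounded up to 78, so 78 needed; 76 in favor. Not satisfied.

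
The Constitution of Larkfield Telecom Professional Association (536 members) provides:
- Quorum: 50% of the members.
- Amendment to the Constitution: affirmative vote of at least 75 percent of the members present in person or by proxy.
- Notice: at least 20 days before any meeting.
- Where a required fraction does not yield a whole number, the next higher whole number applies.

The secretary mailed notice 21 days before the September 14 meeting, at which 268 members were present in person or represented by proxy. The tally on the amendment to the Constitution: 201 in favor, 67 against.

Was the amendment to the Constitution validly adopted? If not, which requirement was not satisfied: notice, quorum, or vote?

Valid — all requirements satisfied.

Notice: 21 days given; 20 required. Satisfied.
Quorum: 50% of 536 = 268; 268 present. Satisfied.
Vote: requires three-fourths of those present (268); 3/4 of 268 = 201, so 201 needed; 201 in favor. Satisfied.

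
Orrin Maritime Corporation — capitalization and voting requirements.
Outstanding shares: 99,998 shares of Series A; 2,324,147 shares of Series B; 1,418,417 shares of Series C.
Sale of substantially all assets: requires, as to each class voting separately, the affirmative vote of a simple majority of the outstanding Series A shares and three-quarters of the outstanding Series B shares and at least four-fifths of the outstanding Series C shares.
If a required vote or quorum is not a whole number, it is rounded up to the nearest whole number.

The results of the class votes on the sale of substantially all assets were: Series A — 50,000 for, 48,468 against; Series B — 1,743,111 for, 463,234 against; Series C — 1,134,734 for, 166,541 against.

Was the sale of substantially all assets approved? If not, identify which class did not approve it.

Series A: a majority of 99998 is 50000; 50,000 required, 50,000 in favor — approved.
Series B: 3/4 of 2324147 = 1743110.25, rounded up to 1743111; 1,743,111 required, 1,743,111 in favor — approved.
Series C: 4/5 of 1418417 = 1134733.60, rounded up to 1134734; 1,134,734 required, 1,134,734 in favor — approved.

Approved — every class gave the required vote.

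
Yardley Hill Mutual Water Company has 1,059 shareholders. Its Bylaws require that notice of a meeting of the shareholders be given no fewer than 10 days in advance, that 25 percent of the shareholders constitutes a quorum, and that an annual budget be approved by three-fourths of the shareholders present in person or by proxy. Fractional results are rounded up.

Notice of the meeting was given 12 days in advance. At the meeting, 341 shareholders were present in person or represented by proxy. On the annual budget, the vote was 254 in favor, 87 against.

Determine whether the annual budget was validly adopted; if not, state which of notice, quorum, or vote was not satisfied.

Notice: 12 days given; 10 required. Satisfied.
Quorum: 25% of 1,059 = 264.75, rounded up to 265; 341 present. Satisfied.
Vote: requires three-fourths of those present (341); 3/4 of 341 = 255.75, rounded up to 256, so 256 needed; 254 in favor. Not satisfied.

Invalid — vote requirement not satisfied.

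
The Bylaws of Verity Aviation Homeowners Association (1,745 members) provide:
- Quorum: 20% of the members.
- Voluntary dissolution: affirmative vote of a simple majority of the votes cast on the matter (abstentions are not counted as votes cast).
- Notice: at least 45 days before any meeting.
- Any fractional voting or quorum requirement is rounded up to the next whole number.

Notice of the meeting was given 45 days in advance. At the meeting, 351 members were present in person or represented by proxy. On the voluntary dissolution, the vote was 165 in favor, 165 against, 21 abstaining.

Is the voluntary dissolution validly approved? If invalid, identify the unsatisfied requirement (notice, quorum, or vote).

Invalid — vote requirement not satisfied.

Notice: 45 days given; 45 required. Satisfied.
Quorum: 20% of 1,745 = 349; 351 present. Satisfied.
Vote: requires a majority of the votes cast (351 − 21 abstaining = 330); a majority of 330 is 166, so 166 needed; 165 in favor. Not satisfied.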